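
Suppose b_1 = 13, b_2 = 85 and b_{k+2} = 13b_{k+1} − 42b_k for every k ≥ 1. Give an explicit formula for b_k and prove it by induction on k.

Claim: b_k = 6^k + 7^k.

Base cases: b_1 = 13 and 6^1 + 7^1 = 13; b_2 = 85 and 6^2 + 7^2 = 85.
Assume b_i = 6^i + 7^i for all 1 ≤ i ≤ j, where j ≥ 2.
Then b_{j+1} = 13b_j − 42b_{j−1} = 13·(6^j + 7^j) − 42·(6^{j−1} + 7^{j−1}) = (13·6 − 42)6^{j−1} + (13·7 − 42)7^{j−1} = 36·6^{j−1} + 49·7^{j−1} = 6^{j+1} + 7^{j+1}.
This completes the inductive step, so b_k = 6^k + 7^k for all k ≥ 1.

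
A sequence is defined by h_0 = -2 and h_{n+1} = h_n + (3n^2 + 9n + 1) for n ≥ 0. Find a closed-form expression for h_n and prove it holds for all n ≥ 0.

Claim: h_n = n^3 + 3n^2 − 3n − 2.

Base case: h_0 = -2, and 0^3 + 3·0^2 − 3·0 − 2 = -2.
Assume h_r = r^3 + 3r^2 − 3r − 2.
Then h_{r+1} = h_r + (3r^2 + 9r + 1) = (r^3 + 3r^2 − 3r − 2) + (3r^2 + 9r + 1) = r^3 + 6r^2 + 6r − 1,
and (r+1)^3 + 3·(r+1)^2 − 3·(r+1) − 2 = r^3 + 6r^2 + 6r − 1.
Hence h_n = n^3 + 3n^2 − 3n − 2 for every n ≥ 0, by induction.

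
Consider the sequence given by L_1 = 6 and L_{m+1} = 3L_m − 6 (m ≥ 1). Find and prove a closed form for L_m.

Claim: L_m = 3^m + 3.

Base case: L_1 = 6, and 3^1 + 3 = 3 + 3 = 6.
Assume L_r = 3^r + 3 for some r ≥ 1.
Then L_{r+1} = 3L_r − 6 = 3·(3^r + 3) − 6 = 3^{r+1} + 9 − 6 = 3^{r+1} + 3.
This completes the inductive step, so L_m = 3^m + 3 for all m ≥ 1.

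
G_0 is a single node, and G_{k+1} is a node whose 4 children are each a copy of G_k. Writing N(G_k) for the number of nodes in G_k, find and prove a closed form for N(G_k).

Claim: N(G_k) = (4^{k+1} − 1)/3.

Base case: N(G_0) = 1, and (4^{0+1} − 1)/3 = 1.
Assume N(G_j) = (4^{j+1} − 1)/3.
Then N(G_{j+1}) = 1 + 4N(G_j) = 1 + 4·(4^{j+1} − 1)/3 = 1 + (4^{j+2} − 4)/3 = (3 + 4^{j+2} − 4)/3 = (4^{j+2} − 1)/3.
By induction, N(G_k) = (4^{k+1} − 1)/3 for all k ≥ 0.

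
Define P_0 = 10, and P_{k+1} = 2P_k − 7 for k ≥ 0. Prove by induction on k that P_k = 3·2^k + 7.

Base case: P_0 = 10, and 3·2^0 + 7 = 3 + 7 = 10.
Assume P_j = 3·2^j + 7 for some j ≥ 0.
Then P_{j+1} = 2P_j − 7 = 2·(3·2^j + 7) − 7 = 6·2^j + 14 − 7 = 3·2^{j+1} + 7.
By induction, P_k = 3·2^k + 7 for all k ≥ 0.

P_k = 3·2^k + 7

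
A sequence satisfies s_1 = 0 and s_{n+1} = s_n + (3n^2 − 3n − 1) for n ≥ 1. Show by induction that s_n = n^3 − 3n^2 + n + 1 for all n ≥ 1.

Base case: s_1 = 0, and 1^3 − 3·1^2 + 1 + 1 = 0.
Assume s_m = m^3 − 3m^2 + m + 1.
Then s_{m+1} = s_m + (3m^2 − 3m − 1) = (m^3 − 3m^2 + m + 1) + (3m^2 − 3m − 1) = m^3 − 2m,
and (m+1)^3 − 3·(m+1)^2 + (m+1) + 1 = m^3 − 2m.
By induction, s_n = n^3 − 3n^2 + n + 1 for all n ≥ 1.

s_n = n^3 − 3n^2 + n + 1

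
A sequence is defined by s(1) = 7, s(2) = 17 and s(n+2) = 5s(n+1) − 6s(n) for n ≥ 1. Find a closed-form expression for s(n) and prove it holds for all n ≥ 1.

Claim: s(n) = 2·2^n + 3^n.

Base cases: s(1) = 7 and 2·2^1 + 3^1 = 7; s(2) = 17 and 2·2^2 + 3^2 = 17.
Assume s(j) = 2·2^j + 3^j for all 1 ≤ j ≤ m, where m ≥ 2.
Then s(m+1) = 5s(m) − 6s(m−1) = 5·(2·2^m + 3^m) − 6·(2·2^{m−1} + 3^{m−1}) = 2·(5·2 − 6)2^{m−1} + (5·3 − 6)3^{m−1} = 8·2^{m−1} + 9·3^{m−1} = 2·2^{m+1} + 3^{m+1}.
So the formula holds for m+1, and by strong induction s(n) = 2·2^n + 3^n for all n ≥ 1.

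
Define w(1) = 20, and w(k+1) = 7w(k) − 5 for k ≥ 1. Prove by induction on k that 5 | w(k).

Base case: w(1) = 20 = 5·4, so 5 | w(1).
Assume 5 | w(j), so w(j) = 5t for some integer t.
Then w(j+1) = 7w(j) − 5 = 7·(5t) − 5 = 5(7t − 1), so 5 | w(j+1).
Hence 5 | w(k) for every k ≥ 1, by induction.

5 | w(k)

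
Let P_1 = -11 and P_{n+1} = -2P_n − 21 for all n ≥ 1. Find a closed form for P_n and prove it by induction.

Claim: P_n = 2·(-2)^n − 7.

Base case: P_1 = -11, and 2·(-2)^1 − 7 = -4 − 7 = -11.
Assume P_k = 2·(-2)^k − 7 for some k ≥ 1.
Then P_{k+1} = -2P_k − 21 = -2·(2·(-2)^k − 7) − 21 = -4·(-2)^k + 14 − 21 = 2·(-2)^{k+1} − 7.
This completes the inductive step, so P_n = 2·(-2)^n − 7 for all n ≥ 1.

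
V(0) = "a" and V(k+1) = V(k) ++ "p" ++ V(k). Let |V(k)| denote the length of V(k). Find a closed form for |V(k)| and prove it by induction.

Claim: |V(k)| = 2^{k+1} − 1.

Base case: |V(0)| = 1, and 2^{0+1} − 1 = 1.
Assume |V(m)| = 2^{m+1} − 1.
Then |V(m+1)| = |V(m)| + 1 + |V(m)| = 2|V(m)| + 1 = 2(2^{m+1} − 1) + 1 = 2^{m+2} − 2 + 1 = 2^{m+2} − 1.
This completes the inductive step, so |V(k)| = 2^{k+1} − 1 for all k ≥ 0.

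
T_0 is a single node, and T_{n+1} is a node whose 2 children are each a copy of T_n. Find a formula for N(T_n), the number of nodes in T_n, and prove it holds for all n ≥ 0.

Claim: N(T_n) = 2^{n+1} − 1.

Base case: N(T_0) = 1, and 2^{0+1} − 1 = 1.
Assume N(T_k) = 2^{k+1} − 1.
Then N(T_{k+1}) = 1 + 2N(T_k) = 1 + 2(2^{k+1} − 1) = 2^{k+2} − 2 + 1 = 2^{k+2} − 1.
By induction, N(T_n) = 2^{n+1} − 1 for all n ≥ 0.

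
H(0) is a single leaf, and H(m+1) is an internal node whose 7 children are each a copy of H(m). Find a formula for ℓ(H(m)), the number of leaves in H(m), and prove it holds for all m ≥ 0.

Claim: ℓ(H(m)) = 7^m.

Base case: ℓ(H(0)) = 1, and 7^0 = 1.
Assume ℓ(H(r)) = 7^r.
Then ℓ(H(r+1)) = 7·ℓ(H(r)) = 7·7^r = 7^{r+1}.
This completes the inductive step, so ℓ(H(m)) = 7^m for all m ≥ 0.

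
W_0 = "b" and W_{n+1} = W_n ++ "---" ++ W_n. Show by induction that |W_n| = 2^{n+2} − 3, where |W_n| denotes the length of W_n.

Base case: |W_0| = 1, and 2^{0+2} − 3 = 1.
Assume |W_r| = 2^{r+2} − 3.
Then |W_{r+1}| = |W_r| + 3 + |W_r| = 2|W_r| + 3 = 2(2^{r+2} − 3) + 3 = 2^{r+3} − 6 + 3 = 2^{r+3} − 3.
This completes the inductive step, so |W_n| = 2^{n+2} − 3 for all n ≥ 0.

|W_n| = 2^{n+2} − 3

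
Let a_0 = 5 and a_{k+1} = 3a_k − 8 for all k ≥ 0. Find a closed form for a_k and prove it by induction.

Claim: a_k = 3^k + 4.

Base case: a_0 = 5, and 3^0 + 4 = 1 + 4 = 5.
Assume a_m = 3^m + 4 for some m ≥ 0.
Then a_{m+1} = 3a_m − 8 = 3·(3^m + 4) − 8 = 3^{m+1} + 12 − 8 = 3^{m+1} + 4.
So the formula holds for m+1, and by induction a_k = 3^k + 4 for all k ≥ 0.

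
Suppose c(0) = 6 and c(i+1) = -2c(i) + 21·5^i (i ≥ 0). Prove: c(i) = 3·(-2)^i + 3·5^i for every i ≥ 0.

Base case: c(0) = 6, and 3·(-2)^0 + 3·5^0 = 3 + 3 = 6.
Assume c(m) = 3·(-2)^m + 3·5^m for some m ≥ 0.
Then c(m+1) = -2c(m) + 21·5^m = -2·(3·(-2)^m + 3·5^m) + 21·5^m = 3·(-2)^{m+1} − 6·5^m + 21·5^m = 3·(-2)^{m+1} + 15·5^m = 3·(-2)^{m+1} + 3·5^{m+1}.
By induction, c(i) = 3·(-2)^i + 3·5^i for all i ≥ 0.

c(i) = 3·(-2)^i + 3·5^i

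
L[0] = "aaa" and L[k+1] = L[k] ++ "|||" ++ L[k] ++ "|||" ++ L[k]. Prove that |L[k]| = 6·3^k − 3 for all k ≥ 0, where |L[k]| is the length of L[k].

Base case: |L[0]| = 3, and 6·3^0 − 3 = 3.
Assume |L[m]| = 6·3^m − 3.
Then |L[m+1]| = 3|L[m]| + 6 = 3(6·3^m − 3) + 6 = 6·3^{m+1} − 9 + 6 = 6·3^{m+1} − 3.
This completes the inductive step, so |L[k]| = 6·3^k − 3 for all k ≥ 0.

|L[k]| = 6·3^k − 3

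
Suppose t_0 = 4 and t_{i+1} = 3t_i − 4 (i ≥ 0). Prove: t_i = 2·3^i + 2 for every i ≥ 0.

Base case: t_0 = 4, and 2·3^0 + 2 = 2 + 2 = 4.
Assume t_r = 2·3^r + 2 for some r ≥ 0.
Then t_{r+1} = 3t_r − 4 = 3·(2·3^r + 2) − 4 = 6·3^r + 6 − 4 = 2·3^{r+1} + 2.
So the formula holds for r+1, and by induction t_i = 2·3^i + 2 for all i ≥ 0.

t_i = 2·3^i + 2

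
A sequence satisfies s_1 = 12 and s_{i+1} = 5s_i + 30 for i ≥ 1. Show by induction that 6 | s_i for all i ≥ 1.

Base case: s_1 = 12 = 6·2, so 6 | s_1.
Assume 6 | s_k, so s_k = 6t for some integer t.
Then s_{k+1} = 5s_k + 30 = 5·(6t) + 30 = 6(5t + 5), so 6 | s_{k+1}.
So the property holds for k+1, and by induction 6 | s_i for all i ≥ 1.

6 | s_i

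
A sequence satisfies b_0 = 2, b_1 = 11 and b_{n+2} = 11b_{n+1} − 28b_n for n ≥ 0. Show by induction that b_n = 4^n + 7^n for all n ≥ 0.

Base cases: b_0 = 2 and 4^0 + 7^0 = 2; b_1 = 11 and 4^1 + 7^1 = 11.
Assume b_j = 4^j + 7^j for all 0 ≤ j ≤ m, where m ≥ 1.
Then b_{m+1} = 11b_m − 28b_{m−1} = 11·(4^m + 7^m) − 28·(4^{m−1} + 7^{m−1}) = (11·4 − 28)4^{m−1} + (11·7 − 28)7^{m−1} = 16·4^{m−1} + 49·7^{m−1} = 4^{m+1} + 7^{m+1}.
This completes the inductive step, so b_n = 4^n + 7^n for all n ≥ 0.

b_n = 4^n + 7^n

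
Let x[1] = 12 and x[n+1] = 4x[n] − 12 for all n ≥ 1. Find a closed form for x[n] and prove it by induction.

Claim: x[n] = 2·4^n + 4.

Base case: x[1] = 12, and 2·4^1 + 4 = 8 + 4 = 12.
Assume x[m] = 2·4^m + 4 for some m ≥ 1.
Then x[m+1] = 4x[m] − 12 = 4·(2·4^m + 4) − 12 = 8·4^m + 16 − 12 = 2·4^{m+1} + 4.
So the formula holds for m+1, and by induction x[n] = 2·4^n + 4 for all n ≥ 1.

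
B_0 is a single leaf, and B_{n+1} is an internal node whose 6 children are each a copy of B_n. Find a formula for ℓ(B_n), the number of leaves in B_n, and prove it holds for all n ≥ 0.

Claim: ℓ(B_n) = 6^n.

Base case: ℓ(B_0) = 1, and 6^0 = 1.
Assume ℓ(B_r) = 6^r.
Then ℓ(B_{r+1}) = 6·ℓ(B_r) = 6·6^r = 6^{r+1}.
Hence ℓ(B_n) = 6^n for every n ≥ 0, by induction.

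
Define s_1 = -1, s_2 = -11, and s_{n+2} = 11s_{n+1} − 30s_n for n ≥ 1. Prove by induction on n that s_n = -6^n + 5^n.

Base cases: s_1 = -1 and -6^1 + 5^1 = -1; s_2 = -11 and -6^2 + 5^2 = -11.
Assume s_j = -6^j + 5^j for all 1 ≤ j ≤ r, where r ≥ 2.
Then s_{r+1} = 11s_r − 30s_{r−1} = 11·(-6^r + 5^r) − 30·(-6^{r−1} + 5^{r−1}) = -(11·6 − 30)6^{r−1} + (11·5 − 30)5^{r−1} = -36·6^{r−1} + 25·5^{r−1} = -6^{r+1} + 5^{r+1}.
This completes the inductive step, so s_n = -6^n + 5^n for all n ≥ 1.

s_n = -6^n + 5^n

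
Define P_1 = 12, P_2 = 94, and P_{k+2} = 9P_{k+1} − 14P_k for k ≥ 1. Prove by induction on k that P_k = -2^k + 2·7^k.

Base cases: P_1 = 12 and -2^1 + 2·7^1 = 12; P_2 = 94 and -2^2 + 2·7^2 = 94.
Assume P_j = -2^j + 2·7^j for all 1 ≤ j ≤ r, where r ≥ 2.
Then P_{r+1} = 9P_r − 14P_{r−1} = 9·(-2^r + 2·7^r) − 14·(-2^{r−1} + 2·7^{r−1}) = -(9·2 − 14)2^{r−1} + 2·(9·7 − 14)7^{r−1} = -4·2^{r−1} + 98·7^{r−1} = -2^{r+1} + 2·7^{r+1}.
This completes the inductive step, so P_k = -2^k + 2·7^k for all k ≥ 1.

P_k = -2^k + 2·7^k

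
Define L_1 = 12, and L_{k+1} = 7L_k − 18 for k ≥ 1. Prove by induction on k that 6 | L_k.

Base case: L_1 = 12 = 6·2, so 6 | L_1.
Assume 6 | L_m, so L_m = 6t for some integer t.
Then L_{m+1} = 7L_m − 18 = 7·(6t) − 18 = 6(7t − 3), so 6 | L_{m+1}.
So the property holds for m+1, and by induction 6 | L_k for all k ≥ 1.

6 | L_k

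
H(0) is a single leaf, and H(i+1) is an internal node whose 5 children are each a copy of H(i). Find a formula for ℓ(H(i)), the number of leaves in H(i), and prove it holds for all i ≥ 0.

Claim: ℓ(H(i)) = 5^i.

Base case: ℓ(H(0)) = 1, and 5^0 = 1.
Assume ℓ(H(k)) = 5^k.
Then ℓ(H(k+1)) = 5·ℓ(H(k)) = 5·5^k = 5^{k+1}.
Hence ℓ(H(i)) = 5^i for every i ≥ 0, by induction.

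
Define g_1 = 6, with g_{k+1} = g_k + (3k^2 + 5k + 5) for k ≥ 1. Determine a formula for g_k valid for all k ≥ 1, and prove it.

Claim: g_k = k^3 + k^2 + 3k + 1.

Base case: g_1 = 6, and 1^3 + 1^2 + 3·1 + 1 = 6.
Assume g_j = j^3 + j^2 + 3j + 1.
Then g_{j+1} = g_j + (3j^2 + 5j + 5) = (j^3 + j^2 + 3j + 1) + (3j^2 + 5j + 5) = j^3 + 4j^2 + 8j + 6,
and (j+1)^3 + (j+1)^2 + 3·(j+1) + 1 = j^3 + 4j^2 + 8j + 6.
Hence g_k = k^3 + k^2 + 3k + 1 for every k ≥ 1, by induction.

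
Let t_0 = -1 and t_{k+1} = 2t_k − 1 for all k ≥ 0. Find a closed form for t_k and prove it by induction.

Claim: t_k = -2^{k+1} + 1.

Base case: t_0 = -1, and -2^{0+1} + 1 = -2 + 1 = -1.
Assume t_j = -2^{j+1} + 1 for some j ≥ 0.
Then t_{j+1} = 2t_j − 1 = 2·(-2^{j+1} + 1) − 1 = -2^{j+2} + 2 − 1 = -2^{j+2} + 1.
So the formula holds for j+1, and by induction t_k = -2^{k+1} + 1 for all k ≥ 0.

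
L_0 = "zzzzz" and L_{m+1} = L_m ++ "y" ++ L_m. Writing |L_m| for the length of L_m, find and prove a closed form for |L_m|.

Claim: |L_m| = 6·2^m − 1.

Base case: |L_0| = 5, and 6·2^0 − 1 = 5.
Assume |L_r| = 6·2^r − 1.
Then |L_{r+1}| = |L_r| + 1 + |L_r| = 2|L_r| + 1 = 2(6·2^r − 1) + 1 = 6·2^{r+1} − 2 + 1 = 6·2^{r+1} − 1.
This completes the inductive step, so |L_m| = 6·2^m − 1 for all m ≥ 0.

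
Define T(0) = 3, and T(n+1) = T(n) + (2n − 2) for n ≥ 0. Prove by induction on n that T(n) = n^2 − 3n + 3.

Base case: T(0) = 3, and 0^2 − 3·0 + 3 = 3.
Assume T(k) = k^2 − 3k + 3.
Then T(k+1) = T(k) + (2k − 2) = (k^2 − 3k + 3) + (2k − 2) = k^2 − k + 1,
and (k+1)^2 − 3·(k+1) + 3 = k^2 − k + 1.
By induction, T(n) = n^2 − 3n + 3 for all n ≥ 0.

T(n) = n^2 − 3n + 3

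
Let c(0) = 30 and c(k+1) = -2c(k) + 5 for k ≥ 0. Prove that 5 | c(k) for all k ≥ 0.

Base case: c(0) = 30 = 5·6, so 5 | c(0).
Assume 5 | c(r), so c(r) = 5t for some integer t.
Then c(r+1) = -2c(r) + 5 = -2·(5t) + 5 = 5(-2t + 1), so 5 | c(r+1).
By induction, 5 | c(k) for all k ≥ 0.

5 | c(k)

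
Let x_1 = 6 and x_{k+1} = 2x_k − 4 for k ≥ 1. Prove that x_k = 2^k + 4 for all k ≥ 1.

Base case: x_1 = 6, and 2^1 + 4 = 2 + 4 = 6.
Assume x_j = 2^j + 4 for some j ≥ 1.
Then x_{j+1} = 2x_j − 4 = 2·(2^j + 4) − 4 = 2^{j+1} + 8 − 4 = 2^{j+1} + 4.
This completes the inductive step, so x_k = 2^k + 4 for all k ≥ 1.

x_k = 2^k + 4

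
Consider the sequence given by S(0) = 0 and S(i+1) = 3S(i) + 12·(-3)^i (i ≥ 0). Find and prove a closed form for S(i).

Claim: S(i) = 2·3^i − 2·(-3)^i.

Base case: S(0) = 0, and 2·3^0 − 2·(-3)^0 = 2 − 2 = 0.
Assume S(k) = 2·3^k − 2·(-3)^k for some k ≥ 0.
Then S(k+1) = 3S(k) + 12·(-3)^k = 3·(2·3^k − 2·(-3)^k) + 12·(-3)^k = 2·3^{k+1} − 6·(-3)^k + 12·(-3)^k = 2·3^{k+1} + 6·(-3)^k = 2·3^{k+1} − 2·(-3)^{k+1}.
By induction, S(i) = 2·3^i − 2·(-3)^i for all i ≥ 0.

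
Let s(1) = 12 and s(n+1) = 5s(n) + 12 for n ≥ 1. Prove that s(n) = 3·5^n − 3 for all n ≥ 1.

Base case: s(1) = 12, and 3·5^1 − 3 = 15 − 3 = 12.
Assume s(r) = 3·5^r − 3 for some r ≥ 1.
Then s(r+1) = 5s(r) + 12 = 5·(3·5^r − 3) + 12 = 15·5^r − 15 + 12 = 3·5^{r+1} − 3.
This completes the inductive step, so s(n) = 3·5^n − 3 for all n ≥ 1.

s(n) = 3·5^n − 3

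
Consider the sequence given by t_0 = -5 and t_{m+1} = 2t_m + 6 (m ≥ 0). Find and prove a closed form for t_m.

Claim: t_m = 2^m − 6.

Base case: t_0 = -5, and 2^0 − 6 = 1 − 6 = -5.
Assume t_j = 2^j − 6 for some j ≥ 0.
Then t_{j+1} = 2t_j + 6 = 2·(2^j − 6) + 6 = 2^{j+1} − 12 + 6 = 2^{j+1} − 6.
This completes the inductive step, so t_m = 2^m − 6 for all m ≥ 0.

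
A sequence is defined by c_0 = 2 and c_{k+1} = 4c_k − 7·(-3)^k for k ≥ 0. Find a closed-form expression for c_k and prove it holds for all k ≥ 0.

Claim: c_k = 4^k + (-3)^k.

Base case: c_0 = 2, and 4^0 + (-3)^0 = 1 + 1 = 2.
Assume c_m = 4^m + (-3)^m for some m ≥ 0.
Then c_{m+1} = 4c_m − 7·(-3)^m = 4·(4^m + (-3)^m) − 7·(-3)^m = 4^{m+1} + 4·(-3)^m − 7·(-3)^m = 4^{m+1} − 3·(-3)^m = 4^{m+1} + (-3)^{m+1}.
By induction, c_k = 4^k + (-3)^k for all k ≥ 0.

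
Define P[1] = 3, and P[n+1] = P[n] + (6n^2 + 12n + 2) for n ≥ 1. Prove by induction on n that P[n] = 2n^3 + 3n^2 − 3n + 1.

Base case: P[1] = 3, and 2·1^3 + 3·1^2 − 3·1 + 1 = 3.
Assume P[m] = 2m^3 + 3m^2 − 3m + 1.
Then P[m+1] = P[m] + (6m^2 + 12m + 2) = (2m^3 + 3m^2 − 3m + 1) + (6m^2 + 12m + 2) = 2m^3 + 9m^2 + 9m + 3,
and 2·(m+1)^3 + 3·(m+1)^2 − 3·(m+1) + 1 = 2m^3 + 9m^2 + 9m + 3.
Hence P[n] = 2n^3 + 3n^2 − 3n + 1 for every n ≥ 1, by induction.

P[n] = 2n^3 + 3n^2 − 3n + 1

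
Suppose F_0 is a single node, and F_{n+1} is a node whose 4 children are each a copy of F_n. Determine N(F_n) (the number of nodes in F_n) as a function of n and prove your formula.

Claim: N(F_n) = (4^{n+1} − 1)/3.

Base case: N(F_0) = 1, and (4^{0+1} − 1)/3 = 1.
Assume N(F_k) = (4^{k+1} − 1)/3.
Then N(F_{k+1}) = 1 + 4N(F_k) = 1 + 4·(4^{k+1} − 1)/3 = 1 + (4^{k+2} − 4)/3 = (3 + 4^{k+2} − 4)/3 = (4^{k+2} − 1)/3.
This completes the inductive step, so N(F_n) = (4^{n+1} − 1)/3 for all n ≥ 0.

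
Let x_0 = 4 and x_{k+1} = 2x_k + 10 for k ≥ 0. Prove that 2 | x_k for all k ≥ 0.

Base case: x_0 = 4 = 2·2, so 2 | x_0.
Assume 2 | x_m, so x_m = 2t for some integer t.
Then x_{m+1} = 2x_m + 10 = 2·(2t) + 10 = 2(2t + 5), so 2 | x_{m+1}.
So the property holds for m+1, and by induction 2 | x_k for all k ≥ 0.

2 | x_k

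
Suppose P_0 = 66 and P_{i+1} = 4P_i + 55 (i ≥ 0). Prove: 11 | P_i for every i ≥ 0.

Base case: P_0 = 66 = 11·6, so 11 | P_0.
Assume 11 | P_r, so P_r = 11t for some integer t.
Then P_{r+1} = 4P_r + 55 = 4·(11t) + 55 = 11(4t + 5), so 11 | P_{r+1}.
Hence 11 | P_i for every i ≥ 0, by induction.

11 | P_i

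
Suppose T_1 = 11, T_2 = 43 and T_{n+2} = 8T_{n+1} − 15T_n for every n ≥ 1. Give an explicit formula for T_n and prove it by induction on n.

Claim: T_n = 5^n + 2·3^n.

Base cases: T_1 = 11 and 5^1 + 2·3^1 = 11; T_2 = 43 and 5^2 + 2·3^2 = 43.
Assume T_j = 5^j + 2·3^j for all 1 ≤ j ≤ r, where r ≥ 2.
Then T_{r+1} = 8T_r − 15T_{r−1} = 8·(5^r + 2·3^r) − 15·(5^{r−1} + 2·3^{r−1}) = (8·5 − 15)5^{r−1} + 2·(8·3 − 15)3^{r−1} = 25·5^{r−1} + 18·3^{r−1} = 5^{r+1} + 2·3^{r+1}.
Hence T_n = 5^n + 2·3^n for every n ≥ 1, by strong induction.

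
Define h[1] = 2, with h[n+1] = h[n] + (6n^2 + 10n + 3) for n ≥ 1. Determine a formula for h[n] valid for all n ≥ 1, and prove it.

Claim: h[n] = 2n^3 + 2n^2 − n − 1.

Base case: h[1] = 2, and 2·1^3 + 2·1^2 − 1 − 1 = 2.
Assume h[k] = 2k^3 + 2k^2 − k − 1.
Then h[k+1] = h[k] + (6k^2 + 10k + 3) = (2k^3 + 2k^2 − k − 1) + (6k^2 + 10k + 3) = 2k^3 + 8k^2 + 9k + 2,
and 2·(k+1)^3 + 2·(k+1)^2 − (k+1) − 1 = 2k^3 + 8k^2 + 9k + 2.
This completes the inductive step, so h[n] = 2n^3 + 2n^2 − n − 1 for all n ≥ 1.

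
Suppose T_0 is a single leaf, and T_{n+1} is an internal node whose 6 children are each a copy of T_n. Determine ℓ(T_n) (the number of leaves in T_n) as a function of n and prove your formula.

Claim: ℓ(T_n) = 6^n.

Base case: ℓ(T_0) = 1, and 6^0 = 1.
Assume ℓ(T_r) = 6^r.
Then ℓ(T_{r+1}) = 6·ℓ(T_r) = 6·6^r = 6^{r+1}.
So the formula holds for r+1, and by induction ℓ(T_n) = 6^n for all n ≥ 0.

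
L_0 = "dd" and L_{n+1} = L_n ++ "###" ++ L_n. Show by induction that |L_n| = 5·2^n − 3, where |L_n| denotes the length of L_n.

Base case: |L_0| = 2, and 5·2^0 − 3 = 2.
Assume |L_r| = 5·2^r − 3.
Then |L_{r+1}| = |L_r| + 3 + |L_r| = 2|L_r| + 3 = 2(5·2^r − 3) + 3 = 5·2^{r+1} − 6 + 3 = 5·2^{r+1} − 3.
This completes the inductive step, so |L_n| = 5·2^n − 3 for all n ≥ 0.

|L_n| = 5·2^n − 3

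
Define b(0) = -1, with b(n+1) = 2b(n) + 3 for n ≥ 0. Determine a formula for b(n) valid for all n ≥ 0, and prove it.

Claim: b(n) = 2^{n+1} − 3.

Base case: b(0) = -1, and 2^{0+1} − 3 = 2 − 3 = -1.
Assume b(r) = 2^{r+1} − 3 for some r ≥ 0.
Then b(r+1) = 2b(r) + 3 = 2·(2^{r+1} − 3) + 3 = 2^{r+2} − 6 + 3 = 2^{r+2} − 3.
This completes the inductive step, so b(n) = 2^{n+1} − 3 for all n ≥ 0.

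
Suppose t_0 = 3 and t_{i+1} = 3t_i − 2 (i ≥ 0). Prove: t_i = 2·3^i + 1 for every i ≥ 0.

Base case: t_0 = 3, and 2·3^0 + 1 = 2 + 1 = 3.
Assume t_j = 2·3^j + 1 for some j ≥ 0.
Then t_{j+1} = 3t_j − 2 = 3·(2·3^j + 1) − 2 = 6·3^j + 3 − 2 = 2·3^{j+1} + 1.
Hence t_i = 2·3^i + 1 for every i ≥ 0, by induction.

t_i = 2·3^i + 1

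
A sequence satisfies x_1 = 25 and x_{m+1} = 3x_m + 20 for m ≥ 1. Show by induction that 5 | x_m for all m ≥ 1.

Base case: x_1 = 25 = 5·5, so 5 | x_1.
Assume 5 | x_j, so x_j = 5t for some integer t.
Then x_{j+1} = 3x_j + 20 = 3·(5t) + 20 = 5(3t + 4), so 5 | x_{j+1}.
This completes the inductive step, so 5 | x_m for all m ≥ 1.

5 | x_m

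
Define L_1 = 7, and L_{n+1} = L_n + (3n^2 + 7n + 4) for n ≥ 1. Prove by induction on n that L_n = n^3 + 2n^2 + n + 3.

Base case: L_1 = 7, and 1^3 + 2·1^2 + 1 + 3 = 7.
Assume L_m = m^3 + 2m^2 + m + 3.
Then L_{m+1} = L_m + (3m^2 + 7m + 4) = (m^3 + 2m^2 + m + 3) + (3m^2 + 7m + 4) = m^3 + 5m^2 + 8m + 7,
and (m+1)^3 + 2·(m+1)^2 + (m+1) + 3 = m^3 + 5m^2 + 8m + 7.
Hence L_n = n^3 + 2n^2 + n + 3 for every n ≥ 1, by induction.

L_n = n^3 + 2n^2 + n + 3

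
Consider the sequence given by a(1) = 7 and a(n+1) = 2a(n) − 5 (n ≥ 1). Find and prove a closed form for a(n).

Claim: a(n) = 2^n + 5.

Base case: a(1) = 7, and 2^1 + 5 = 2 + 5 = 7.
Assume a(m) = 2^m + 5 for some m ≥ 1.
Then a(m+1) = 2a(m) − 5 = 2·(2^m + 5) − 5 = 2^{m+1} + 10 − 5 = 2^{m+1} + 5.
So the formula holds for m+1, and by induction a(n) = 2^n + 5 for all n ≥ 1.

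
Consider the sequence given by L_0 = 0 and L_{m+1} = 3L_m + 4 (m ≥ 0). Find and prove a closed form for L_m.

Claim: L_m = 2·3^m − 2.

Base case: L_0 = 0, and 2·3^0 − 2 = 2 − 2 = 0.
Assume L_k = 2·3^k − 2 for some k ≥ 0.
Then L_{k+1} = 3L_k + 4 = 3·(2·3^k − 2) + 4 = 6·3^k − 6 + 4 = 2·3^{k+1} − 2.
By induction, L_m = 2·3^m − 2 for all m ≥ 0.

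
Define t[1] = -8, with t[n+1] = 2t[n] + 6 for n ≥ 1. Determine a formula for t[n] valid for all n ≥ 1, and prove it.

Claim: t[n] = -2^n − 6.

Base case: t[1] = -8, and -2^1 − 6 = -2 − 6 = -8.
Assume t[j] = -2^j − 6 for some j ≥ 1.
Then t[j+1] = 2t[j] + 6 = 2·(-2^j − 6) + 6 = -2^{j+1} − 12 + 6 = -2^{j+1} − 6.
Hence t[n] = -2^n − 6 for every n ≥ 1, by induction.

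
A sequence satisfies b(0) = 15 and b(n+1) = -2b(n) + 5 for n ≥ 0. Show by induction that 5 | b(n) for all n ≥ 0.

Base case: b(0) = 15 = 5·3, so 5 | b(0).
Assume 5 | b(k), so b(k) = 5t for some integer t.
Then b(k+1) = -2b(k) + 5 = -2·(5t) + 5 = 5(-2t + 1), so 5 | b(k+1).
Hence 5 | b(n) for every n ≥ 0, by induction.

5 | b(n)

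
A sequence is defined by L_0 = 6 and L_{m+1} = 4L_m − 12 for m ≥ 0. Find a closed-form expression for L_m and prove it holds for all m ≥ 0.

Claim: L_m = 2·4^m + 4.

Base case: L_0 = 6, and 2·4^0 + 4 = 2 + 4 = 6.
Assume L_j = 2·4^j + 4 for some j ≥ 0.
Then L_{j+1} = 4L_j − 12 = 4·(2·4^j + 4) − 12 = 8·4^j + 16 − 12 = 2·4^{j+1} + 4.
By induction, L_m = 2·4^m + 4 for all m ≥ 0.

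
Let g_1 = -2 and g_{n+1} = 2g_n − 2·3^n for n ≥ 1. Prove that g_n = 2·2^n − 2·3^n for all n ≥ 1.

Base case: g_1 = -2, and 2·2^1 − 2·3^1 = 4 − 6 = -2.
Assume g_r = 2·2^r − 2·3^r for some r ≥ 1.
Then g_{r+1} = 2g_r − 2·3^r = 2·(2·2^r − 2·3^r) − 2·3^r = 2·2^{r+1} − 4·3^r − 2·3^r = 2·2^{r+1} − 6·3^r = 2·2^{r+1} − 2·3^{r+1}.
By induction, g_n = 2·2^n − 2·3^n for all n ≥ 1.

g_n = 2·2^n − 2·3^n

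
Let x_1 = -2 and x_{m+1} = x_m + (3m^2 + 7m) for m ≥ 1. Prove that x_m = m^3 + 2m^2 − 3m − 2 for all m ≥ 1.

Base case: x_1 = -2, and 1^3 + 2·1^2 − 3·1 − 2 = -2.
Assume x_j = j^3 + 2j^2 − 3j − 2.
Then x_{j+1} = x_j + (3j^2 + 7j) = (j^3 + 2j^2 − 3j − 2) + (3j^2 + 7j) = j^3 + 5j^2 + 4j − 2,
and (j+1)^3 + 2·(j+1)^2 − 3·(j+1) − 2 = j^3 + 5j^2 + 4j − 2.
Hence x_m = m^3 + 2m^2 − 3m − 2 for every m ≥ 1, by induction.

x_m = m^3 + 2m^2 − 3m − 2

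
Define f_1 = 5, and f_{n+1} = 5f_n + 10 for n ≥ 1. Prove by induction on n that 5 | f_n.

Base case: f_1 = 5 = 5·1, so 5 | f_1.
Assume 5 | f_r, so f_r = 5t for some integer t.
Then f_{r+1} = 5f_r + 10 = 5·(5t) + 10 = 5(5t + 2), so 5 | f_{r+1}.
So the property holds for r+1, and by induction 5 | f_n for all n ≥ 1.

5 | f_n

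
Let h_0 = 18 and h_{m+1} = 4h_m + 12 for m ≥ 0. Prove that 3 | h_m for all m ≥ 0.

Base case: h_0 = 18 = 3·6, so 3 | h_0.
Assume 3 | h_j, so h_j = 3t for some integer t.
Then h_{j+1} = 4h_j + 12 = 4·(3t) + 12 = 3(4t + 4), so 3 | h_{j+1}.
By induction, 3 | h_m for all m ≥ 0.

3 | h_m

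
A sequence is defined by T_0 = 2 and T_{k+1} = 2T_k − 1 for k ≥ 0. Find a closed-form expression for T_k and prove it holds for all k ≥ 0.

Claim: T_k = 2^k + 1.

Base case: T_0 = 2, and 2^0 + 1 = 1 + 1 = 2.
Assume T_j = 2^j + 1 for some j ≥ 0.
Then T_{j+1} = 2T_j − 1 = 2·(2^j + 1) − 1 = 2^{j+1} + 2 − 1 = 2^{j+1} + 1.
This completes the inductive step, so T_k = 2^k + 1 for all k ≥ 0.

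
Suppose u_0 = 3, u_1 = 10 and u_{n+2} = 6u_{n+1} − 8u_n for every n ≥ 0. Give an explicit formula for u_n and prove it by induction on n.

Claim: u_n = 2^n + 2·4^n.

Base cases: u_0 = 3 and 2^0 + 2·4^0 = 3; u_1 = 10 and 2^1 + 2·4^1 = 10.
Assume u_j = 2^j + 2·4^j for all 0 ≤ j ≤ k, where k ≥ 1.
Then u_{k+1} = 6u_k − 8u_{k−1} = 6·(2^k + 2·4^k) − 8·(2^{k−1} + 2·4^{k−1}) = (6·2 − 8)2^{k−1} + 2·(6·4 − 8)4^{k−1} = 4·2^{k−1} + 32·4^{k−1} = 2^{k+1} + 2·4^{k+1}.
So the formula holds for k+1, and by strong induction u_n = 2^n + 2·4^n for all n ≥ 0.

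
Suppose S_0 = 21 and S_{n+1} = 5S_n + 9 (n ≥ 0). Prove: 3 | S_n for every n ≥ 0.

Base case: S_0 = 21 = 3·7, so 3 | S_0.
Assume 3 | S_r, so S_r = 3t for some integer t.
Then S_{r+1} = 5S_r + 9 = 5·(3t) + 9 = 3(5t + 3), so 3 | S_{r+1}.
This completes the inductive step, so 3 | S_n for all n ≥ 0.

3 | S_n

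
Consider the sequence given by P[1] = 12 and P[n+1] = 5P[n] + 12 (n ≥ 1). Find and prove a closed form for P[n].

Claim: P[n] = 3·5^n − 3.

Base case: P[1] = 12, and 3·5^1 − 3 = 15 − 3 = 12.
Assume P[r] = 3·5^r − 3 for some r ≥ 1.
Then P[r+1] = 5P[r] + 12 = 5·(3·5^r − 3) + 12 = 15·5^r − 15 + 12 = 3·5^{r+1} − 3.
By induction, P[n] = 3·5^n − 3 for all n ≥ 1.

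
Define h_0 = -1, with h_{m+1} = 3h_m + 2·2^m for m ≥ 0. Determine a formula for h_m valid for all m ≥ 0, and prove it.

Claim: h_m = 3^m − 2·2^m.

Base case: h_0 = -1, and 3^0 − 2·2^0 = 1 − 2 = -1.
Assume h_r = 3^r − 2·2^r for some r ≥ 0.
Then h_{r+1} = 3h_r + 2·2^r = 3·(3^r − 2·2^r) + 2·2^r = 3^{r+1} − 6·2^r + 2·2^r = 3^{r+1} − 4·2^r = 3^{r+1} − 2·2^{r+1}.
So the formula holds for r+1, and by induction h_m = 3^m − 2·2^m for all m ≥ 0.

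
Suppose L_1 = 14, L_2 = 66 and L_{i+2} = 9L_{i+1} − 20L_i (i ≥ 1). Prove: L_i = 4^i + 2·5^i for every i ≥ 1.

Base cases: L_1 = 14 and 4^1 + 2·5^1 = 14; L_2 = 66 and 4^2 + 2·5^2 = 66.
Assume L_t = 4^t + 2·5^t for all 1 ≤ t ≤ j, where j ≥ 2.
Then L_{j+1} = 9L_j − 20L_{j−1} = 9·(4^j + 2·5^j) − 20·(4^{j−1} + 2·5^{j−1}) = (9·4 − 20)4^{j−1} + 2·(9·5 − 20)5^{j−1} = 16·4^{j−1} + 50·5^{j−1} = 4^{j+1} + 2·5^{j+1}.
By strong induction, L_i = 4^i + 2·5^i for all i ≥ 1.

L_i = 4^i + 2·5^i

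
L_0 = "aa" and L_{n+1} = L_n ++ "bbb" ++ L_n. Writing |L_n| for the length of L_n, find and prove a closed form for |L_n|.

Claim: |L_n| = 5·2^n − 3.

Base case: |L_0| = 2, and 5·2^0 − 3 = 2.
Assume |L_k| = 5·2^k − 3.
Then |L_{k+1}| = |L_k| + 3 + |L_k| = 2|L_k| + 3 = 2(5·2^k − 3) + 3 = 5·2^{k+1} − 6 + 3 = 5·2^{k+1} − 3.
By induction, |L_n| = 5·2^n − 3 for all n ≥ 0.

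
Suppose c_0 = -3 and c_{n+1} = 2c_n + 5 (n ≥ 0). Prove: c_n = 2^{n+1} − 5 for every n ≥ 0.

Base case: c_0 = -3, and 2^{0+1} − 5 = 2 − 5 = -3.
Assume c_j = 2^{j+1} − 5 for some j ≥ 0.
Then c_{j+1} = 2c_j + 5 = 2·(2^{j+1} − 5) + 5 = 2^{j+2} − 10 + 5 = 2^{j+2} − 5.
So the formula holds for j+1, and by induction c_n = 2^{n+1} − 5 for all n ≥ 0.

c_n = 2^{n+1} − 5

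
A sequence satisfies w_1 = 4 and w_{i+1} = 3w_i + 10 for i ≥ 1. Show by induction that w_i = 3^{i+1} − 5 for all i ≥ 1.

Base case: w_1 = 4, and 3^{1+1} − 5 = 9 − 5 = 4.
Assume w_k = 3^{k+1} − 5 for some k ≥ 1.
Then w_{k+1} = 3w_k + 10 = 3·(3^{k+1} − 5) + 10 = 3^{k+2} − 15 + 10 = 3^{k+2} − 5.
Hence w_i = 3^{i+1} − 5 for every i ≥ 1, by induction.

w_i = 3^{i+1} − 5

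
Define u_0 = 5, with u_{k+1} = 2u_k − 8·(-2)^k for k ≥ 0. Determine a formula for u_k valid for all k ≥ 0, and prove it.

Claim: u_k = 3·2^k + 2·(-2)^k.

Base case: u_0 = 5, and 3·2^0 + 2·(-2)^0 = 3 + 2 = 5.
Assume u_j = 3·2^j + 2·(-2)^j for some j ≥ 0.
Then u_{j+1} = 2u_j − 8·(-2)^j = 2·(3·2^j + 2·(-2)^j) − 8·(-2)^j = 3·2^{j+1} + 4·(-2)^j − 8·(-2)^j = 3·2^{j+1} − 4·(-2)^j = 3·2^{j+1} + 2·(-2)^{j+1}.
By induction, u_k = 3·2^k + 2·(-2)^k for all k ≥ 0.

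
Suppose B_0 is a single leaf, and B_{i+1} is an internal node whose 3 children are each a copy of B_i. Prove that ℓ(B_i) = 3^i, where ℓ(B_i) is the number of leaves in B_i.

Base case: ℓ(B_0) = 1, and 3^0 = 1.
Assume ℓ(B_k) = 3^k.
Then ℓ(B_{k+1}) = 3·ℓ(B_k) = 3·3^k = 3^{k+1}.
This completes the inductive step, so ℓ(B_i) = 3^i for all i ≥ 0.

ℓ(B_i) = 3^i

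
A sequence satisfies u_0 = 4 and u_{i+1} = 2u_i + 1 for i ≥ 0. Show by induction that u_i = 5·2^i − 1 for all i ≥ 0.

Base case: u_0 = 4, and 5·2^0 − 1 = 5 − 1 = 4.
Assume u_k = 5·2^k − 1 for some k ≥ 0.
Then u_{k+1} = 2u_k + 1 = 2·(5·2^k − 1) + 1 = 10·2^k − 2 + 1 = 5·2^{k+1} − 1.
This completes the inductive step, so u_i = 5·2^i − 1 for all i ≥ 0.

u_i = 5·2^i − 1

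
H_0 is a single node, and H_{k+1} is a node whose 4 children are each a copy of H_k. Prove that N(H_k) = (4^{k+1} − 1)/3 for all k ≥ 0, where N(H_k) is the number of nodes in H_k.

Base case: N(H_0) = 1, and (4^{0+1} − 1)/3 = 1.
Assume N(H_r) = (4^{r+1} − 1)/3.
Then N(H_{r+1}) = 1 + 4N(H_r) = 1 + 4·(4^{r+1} − 1)/3 = 1 + (4^{r+2} − 4)/3 = (3 + 4^{r+2} − 4)/3 = (4^{r+2} − 1)/3.
By induction, N(H_k) = (4^{k+1} − 1)/3 for all k ≥ 0.

N(H_k) = (4^{k+1} − 1)/3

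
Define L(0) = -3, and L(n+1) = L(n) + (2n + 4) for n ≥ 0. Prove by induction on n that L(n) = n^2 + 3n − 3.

Base case: L(0) = -3, and 0^2 + 3·0 − 3 = -3.
Assume L(r) = r^2 + 3r − 3.
Then L(r+1) = L(r) + (2r + 4) = (r^2 + 3r − 3) + (2r + 4) = r^2 + 5r + 1,
and (r+1)^2 + 3·(r+1) − 3 = r^2 + 5r + 1.
This completes the inductive step, so L(n) = n^2 + 3n − 3 for all n ≥ 0.

L(n) = n^2 + 3n − 3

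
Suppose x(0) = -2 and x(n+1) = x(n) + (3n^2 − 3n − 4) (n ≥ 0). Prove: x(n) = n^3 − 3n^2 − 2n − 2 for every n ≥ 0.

Base case: x(0) = -2, and 0^3 − 3·0^2 − 2·0 − 2 = -2.
Assume x(j) = j^3 − 3j^2 − 2j − 2.
Then x(j+1) = x(j) + (3j^2 − 3j − 4) = (j^3 − 3j^2 − 2j − 2) + (3j^2 − 3j − 4) = j^3 − 5j − 6,
and (j+1)^3 − 3·(j+1)^2 − 2·(j+1) − 2 = j^3 − 5j − 6.
Hence x(n) = n^3 − 3n^2 − 2n − 2 for every n ≥ 0, by induction.

x(n) = n^3 − 3n^2 − 2n − 2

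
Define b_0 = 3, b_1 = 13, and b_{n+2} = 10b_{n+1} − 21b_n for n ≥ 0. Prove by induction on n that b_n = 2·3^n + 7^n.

Base cases: b_0 = 3 and 2·3^0 + 7^0 = 3; b_1 = 13 and 2·3^1 + 7^1 = 13.
Assume b_j = 2·3^j + 7^j for all 0 ≤ j ≤ k, where k ≥ 1.
Then b_{k+1} = 10b_k − 21b_{k−1} = 10·(2·3^k + 7^k) − 21·(2·3^{k−1} + 7^{k−1}) = 2·(10·3 − 21)3^{k−1} + (10·7 − 21)7^{k−1} = 18·3^{k−1} + 49·7^{k−1} = 2·3^{k+1} + 7^{k+1}.
By strong induction, b_n = 2·3^n + 7^n for all n ≥ 0.

b_n = 2·3^n + 7^n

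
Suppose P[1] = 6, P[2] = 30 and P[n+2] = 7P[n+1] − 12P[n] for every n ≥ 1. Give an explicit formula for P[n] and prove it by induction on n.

Claim: P[n] = 3·4^n − 2·3^n.

Base cases: P[1] = 6 and 3·4^1 − 2·3^1 = 6; P[2] = 30 and 3·4^2 − 2·3^2 = 30.
Assume P[j] = 3·4^j − 2·3^j for all 1 ≤ j ≤ m, where m ≥ 2.
Then P[m+1] = 7P[m] − 12P[m−1] = 7·(3·4^m − 2·3^m) − 12·(3·4^{m−1} − 2·3^{m−1}) = 3·(7·4 − 12)4^{m−1} − 2·(7·3 − 12)3^{m−1} = 48·4^{m−1} − 18·3^{m−1} = 3·4^{m+1} − 2·3^{m+1}.
By strong induction, P[n] = 3·4^n − 2·3^n for all n ≥ 1.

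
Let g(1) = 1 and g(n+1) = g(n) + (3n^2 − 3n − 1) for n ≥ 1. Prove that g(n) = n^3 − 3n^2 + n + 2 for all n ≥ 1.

Base case: g(1) = 1, and 1^3 − 3·1^2 + 1 + 2 = 1.
Assume g(m) = m^3 − 3m^2 + m + 2.
Then g(m+1) = g(m) + (3m^2 − 3m − 1) = (m^3 − 3m^2 + m + 2) + (3m^2 − 3m − 1) = m^3 − 2m + 1,
and (m+1)^3 − 3·(m+1)^2 + (m+1) + 2 = m^3 − 2m + 1.
Hence g(n) = n^3 − 3n^2 + n + 2 for every n ≥ 1, by induction.

g(n) = n^3 − 3n^2 + n + 2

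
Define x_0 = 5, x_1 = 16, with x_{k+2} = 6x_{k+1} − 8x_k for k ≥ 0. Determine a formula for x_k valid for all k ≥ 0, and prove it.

Claim: x_k = 3·4^k + 2·2^k.

Base cases: x_0 = 5 and 3·4^0 + 2·2^0 = 5; x_1 = 16 and 3·4^1 + 2·2^1 = 16.
Assume x_j = 3·4^j + 2·2^j for all 0 ≤ j ≤ r, where r ≥ 1.
Then x_{r+1} = 6x_r − 8x_{r−1} = 6·(3·4^r + 2·2^r) − 8·(3·4^{r−1} + 2·2^{r−1}) = 3·(6·4 − 8)4^{r−1} + 2·(6·2 − 8)2^{r−1} = 48·4^{r−1} + 8·2^{r−1} = 3·4^{r+1} + 2·2^{r+1}.
Hence x_k = 3·4^k + 2·2^k for every k ≥ 0, by strong induction.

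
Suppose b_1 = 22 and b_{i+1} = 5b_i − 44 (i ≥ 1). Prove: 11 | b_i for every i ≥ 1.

Base case: b_1 = 22 = 11·2, so 11 | b_1.
Assume 11 | b_r, so b_r = 11t for some integer t.
Then b_{r+1} = 5b_r − 44 = 5·(11t) − 44 = 11(5t − 4), so 11 | b_{r+1}.
By induction, 11 | b_i for all i ≥ 1.

11 | b_i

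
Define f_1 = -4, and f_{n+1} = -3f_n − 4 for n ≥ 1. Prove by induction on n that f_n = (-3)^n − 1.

Base case: f_1 = -4, and (-3)^1 − 1 = -3 − 1 = -4.
Assume f_m = (-3)^m − 1 for some m ≥ 1.
Then f_{m+1} = -3f_m − 4 = -3·((-3)^m − 1) − 4 = -3·(-3)^m + 3 − 4 = (-3)^{m+1} − 1.
By induction, f_n = (-3)^n − 1 for all n ≥ 1.

f_n = (-3)^n − 1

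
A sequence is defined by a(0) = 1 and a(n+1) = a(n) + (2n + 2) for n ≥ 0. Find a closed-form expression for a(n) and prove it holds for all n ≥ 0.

Claim: a(n) = n^2 + n + 1.

Base case: a(0) = 1, and 0^2 + 0 + 1 = 1.
Assume a(m) = m^2 + m + 1.
Then a(m+1) = a(m) + (2m + 2) = (m^2 + m + 1) + (2m + 2) = m^2 + 3m + 3,
and (m+1)^2 + (m+1) + 1 = m^2 + 3m + 3.
By induction, a(n) = n^2 + n + 1 for all n ≥ 0.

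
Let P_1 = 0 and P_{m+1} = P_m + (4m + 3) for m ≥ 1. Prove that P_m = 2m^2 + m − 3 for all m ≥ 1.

Base case: P_1 = 0, and 2·1^2 + 1 − 3 = 0.
Assume P_r = 2r^2 + r − 3.
Then P_{r+1} = P_r + (4r + 3) = (2r^2 + r − 3) + (4r + 3) = 2r^2 + 5r,
and 2·(r+1)^2 + (r+1) − 3 = 2r^2 + 5r.
Hence P_m = 2m^2 + m − 3 for every m ≥ 1, by induction.

P_m = 2m^2 + m − 3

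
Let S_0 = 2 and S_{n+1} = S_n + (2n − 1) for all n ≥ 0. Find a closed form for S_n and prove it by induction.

Claim: S_n = n^2 − 2n + 2.

Base case: S_0 = 2, and 0^2 − 2·0 + 2 = 2.
Assume S_j = j^2 − 2j + 2.
Then S_{j+1} = S_j + (2j − 1) = (j^2 − 2j + 2) + (2j − 1) = j^2 + 1,
and (j+1)^2 − 2·(j+1) + 2 = j^2 + 1.
By induction, S_n = n^2 − 2n + 2 for all n ≥ 0.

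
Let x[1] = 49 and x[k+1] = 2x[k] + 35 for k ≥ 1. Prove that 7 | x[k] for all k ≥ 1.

Base case: x[1] = 49 = 7·7, so 7 | x[1].
Assume 7 | x[r], so x[r] = 7t for some integer t.
Then x[r+1] = 2x[r] + 35 = 2·(7t) + 35 = 7(2t + 5), so 7 | x[r+1].
By induction, 7 | x[k] for all k ≥ 1.

7 | x[k]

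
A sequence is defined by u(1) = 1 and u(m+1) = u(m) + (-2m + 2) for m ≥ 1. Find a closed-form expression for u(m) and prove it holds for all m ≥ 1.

Claim: u(m) = -m^2 + 3m − 1.

Base case: u(1) = 1, and -1^2 + 3·1 − 1 = 1.
Assume u(j) = -j^2 + 3j − 1.
Then u(j+1) = u(j) + (-2j + 2) = (-j^2 + 3j − 1) + (-2j + 2) = -j^2 + j + 1,
and -(j+1)^2 + 3·(j+1) − 1 = -j^2 + j + 1.
Hence u(m) = -m^2 + 3m − 1 for every m ≥ 1, by induction.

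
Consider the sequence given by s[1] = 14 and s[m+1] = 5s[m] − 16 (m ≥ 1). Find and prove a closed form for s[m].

Claim: s[m] = 2·5^m + 4.

Base case: s[1] = 14, and 2·5^1 + 4 = 10 + 4 = 14.
Assume s[j] = 2·5^j + 4 for some j ≥ 1.
Then s[j+1] = 5s[j] − 16 = 5·(2·5^j + 4) − 16 = 10·5^j + 20 − 16 = 2·5^{j+1} + 4.
By induction, s[m] = 2·5^m + 4 for all m ≥ 1.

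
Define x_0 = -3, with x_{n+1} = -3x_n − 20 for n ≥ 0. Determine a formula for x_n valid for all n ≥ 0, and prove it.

Claim: x_n = 2·(-3)^n − 5.

Base case: x_0 = -3, and 2·(-3)^0 − 5 = 2 − 5 = -3.
Assume x_m = 2·(-3)^m − 5 for some m ≥ 0.
Then x_{m+1} = -3x_m − 20 = -3·(2·(-3)^m − 5) − 20 = -6·(-3)^m + 15 − 20 = 2·(-3)^{m+1} − 5.
So the formula holds for m+1, and by induction x_n = 2·(-3)^n − 5 for all n ≥ 0.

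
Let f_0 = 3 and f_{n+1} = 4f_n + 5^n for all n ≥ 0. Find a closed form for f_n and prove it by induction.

Claim: f_n = 2·4^n + 5^n.

Base case: f_0 = 3, and 2·4^0 + 5^0 = 2 + 1 = 3.
Assume f_m = 2·4^m + 5^m for some m ≥ 0.
Then f_{m+1} = 4f_m + 5^m = 4·(2·4^m + 5^m) + 5^m = 2·4^{m+1} + 4·5^m + 5^m = 2·4^{m+1} + 5·5^m = 2·4^{m+1} + 5^{m+1}.
By induction, f_n = 2·4^n + 5^n for all n ≥ 0.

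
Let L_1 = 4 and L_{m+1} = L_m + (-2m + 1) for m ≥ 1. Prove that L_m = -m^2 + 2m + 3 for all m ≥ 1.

Base case: L_1 = 4, and -1^2 + 2·1 + 3 = 4.
Assume L_r = -r^2 + 2r + 3.
Then L_{r+1} = L_r + (-2r + 1) = (-r^2 + 2r + 3) + (-2r + 1) = -r^2 + 4,
and -(r+1)^2 + 2·(r+1) + 3 = -r^2 + 4.
Hence L_m = -m^2 + 2m + 3 for every m ≥ 1, by induction.

L_m = -m^2 + 2m + 3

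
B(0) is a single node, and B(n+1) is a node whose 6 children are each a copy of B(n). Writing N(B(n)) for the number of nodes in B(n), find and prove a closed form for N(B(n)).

Claim: N(B(n)) = (6^{n+1} − 1)/5.

Base case: N(B(0)) = 1, and (6^{0+1} − 1)/5 = 1.
Assume N(B(m)) = (6^{m+1} − 1)/5.
Then N(B(m+1)) = 1 + 6N(B(m)) = 1 + 6·(6^{m+1} − 1)/5 = 1 + (6^{m+2} − 6)/5 = (5 + 6^{m+2} − 6)/5 = (6^{m+2} − 1)/5.
So the formula holds for m+1, and by induction N(B(n)) = (6^{n+1} − 1)/5 for all n ≥ 0.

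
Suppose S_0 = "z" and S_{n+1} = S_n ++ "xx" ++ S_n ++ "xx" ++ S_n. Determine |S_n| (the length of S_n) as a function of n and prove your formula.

Claim: |S_n| = 3^{n+1} − 2.

Base case: |S_0| = 1, and 3^{0+1} − 2 = 1.
Assume |S_k| = 3^{k+1} − 2.
Then |S_{k+1}| = 3|S_k| + 4 = 3(3^{k+1} − 2) + 4 = 3^{k+2} − 6 + 4 = 3^{k+2} − 2.
By induction, |S_n| = 3^{n+1} − 2 for all n ≥ 0.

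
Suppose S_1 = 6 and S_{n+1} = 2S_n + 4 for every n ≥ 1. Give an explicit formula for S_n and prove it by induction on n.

Claim: S_n = 5·2^n − 4.

Base case: S_1 = 6, and 5·2^1 − 4 = 10 − 4 = 6.
Assume S_m = 5·2^m − 4 for some m ≥ 1.
Then S_{m+1} = 2S_m + 4 = 2·(5·2^m − 4) + 4 = 10·2^m − 8 + 4 = 5·2^{m+1} − 4.
By induction, S_n = 5·2^n − 4 for all n ≥ 1.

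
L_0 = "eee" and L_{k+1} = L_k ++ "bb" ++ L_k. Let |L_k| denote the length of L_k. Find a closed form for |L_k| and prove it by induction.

Claim: |L_k| = 5·2^k − 2.

Base case: |L_0| = 3, and 5·2^0 − 2 = 3.
Assume |L_m| = 5·2^m − 2.
Then |L_{m+1}| = |L_m| + 2 + |L_m| = 2|L_m| + 2 = 2(5·2^m − 2) + 2 = 5·2^{m+1} − 4 + 2 = 5·2^{m+1} − 2.
By induction, |L_k| = 5·2^k − 2 for all k ≥ 0.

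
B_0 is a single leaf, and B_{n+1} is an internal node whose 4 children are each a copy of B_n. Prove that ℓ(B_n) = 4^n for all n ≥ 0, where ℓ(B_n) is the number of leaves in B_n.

Base case: ℓ(B_0) = 1, and 4^0 = 1.
Assume ℓ(B_m) = 4^m.
Then ℓ(B_{m+1}) = 4·ℓ(B_m) = 4·4^m = 4^{m+1}.
Hence ℓ(B_n) = 4^n for every n ≥ 0, by induction.

ℓ(B_n) = 4^n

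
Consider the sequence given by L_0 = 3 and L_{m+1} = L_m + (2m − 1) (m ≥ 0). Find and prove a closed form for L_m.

Claim: L_m = m^2 − 2m + 3.

Base case: L_0 = 3, and 0^2 − 2·0 + 3 = 3.
Assume L_k = k^2 − 2k + 3.
Then L_{k+1} = L_k + (2k − 1) = (k^2 − 2k + 3) + (2k − 1) = k^2 + 2,
and (k+1)^2 − 2·(k+1) + 3 = k^2 + 2.
This completes the inductive step, so L_m = m^2 − 2m + 3 for all m ≥ 0.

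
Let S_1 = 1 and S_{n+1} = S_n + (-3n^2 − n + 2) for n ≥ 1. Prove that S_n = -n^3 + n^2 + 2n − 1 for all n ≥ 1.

Base case: S_1 = 1, and -1^3 + 1^2 + 2·1 − 1 = 1.
Assume S_r = -r^3 + r^2 + 2r − 1.
Then S_{r+1} = S_r + (-3r^2 − r + 2) = (-r^3 + r^2 + 2r − 1) + (-3r^2 − r + 2) = -r^3 − 2r^2 + r + 1,
and -(r+1)^3 + (r+1)^2 + 2·(r+1) − 1 = -r^3 − 2r^2 + r + 1.
This completes the inductive step, so S_n = -n^3 + n^2 + 2n − 1 for all n ≥ 1.

S_n = -n^3 + n^2 + 2n − 1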